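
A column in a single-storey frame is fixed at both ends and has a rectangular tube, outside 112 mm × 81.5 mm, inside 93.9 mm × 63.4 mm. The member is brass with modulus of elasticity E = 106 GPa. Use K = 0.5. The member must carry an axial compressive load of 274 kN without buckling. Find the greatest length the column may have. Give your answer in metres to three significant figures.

L_max ≈ 6.83 m

Weak-axis I_min = (h_o·b_o³ − h_i·b_i³)/12 with b_o = 81.5, b_i = 63.40 mm (shorter outer/inner sides).
I_min = (112×81.5³ − 93.90×63.40³)/12 = 3.058×10^6 mm⁴
I = 3.058×10^-6 m⁴
At the buckling limit P_cr = P = 2.740×10^5 N
From P_cr = π²EI/(K·L)²:  L = (1/K)·√(π²EI/P_cr) = (1/0.5)·√(π²×1.06×10^11×3.058×10^-6/2.740×10^5)
L = 6.83 m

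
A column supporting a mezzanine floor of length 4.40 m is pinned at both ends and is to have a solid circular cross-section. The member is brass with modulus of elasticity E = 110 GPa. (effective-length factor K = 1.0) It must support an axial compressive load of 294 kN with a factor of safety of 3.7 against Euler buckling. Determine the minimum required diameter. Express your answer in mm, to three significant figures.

Required P_cr = n·P = 3.7 × 294 = 1088 kN
L_e = K·L = 1 × 4.40 = 4.400 m
Required I = P_cr·L_e²/(π²E) = 1.088×10^6 × 4.400² / (π² × 1.10×10^11) = 1.940×10^-5 m⁴
I_req = 1.940×10^7 mm⁴
Solid circle: I = πd⁴/64  ⇒  d = (64I/π)^(1/4) = (64×1.940×10^7/π)^(1/4) = 141 mm

d ≈ 141 mm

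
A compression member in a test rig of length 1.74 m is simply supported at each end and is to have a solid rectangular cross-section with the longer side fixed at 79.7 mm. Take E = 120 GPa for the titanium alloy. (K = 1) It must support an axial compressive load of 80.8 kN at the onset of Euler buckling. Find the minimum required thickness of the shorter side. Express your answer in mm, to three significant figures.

b ≈ 31.4 mm

L_e = K·L = 1 × 1.74 = 1.740 m
Required I = P_cr·L_e²/(π²E) = 8.080×10^4 × 1.740² / (π² × 1.20×10^11) = 2.066×10^-7 m⁴
I_req = 2.066×10^5 mm⁴
Rectangle, weak axis: I_min = h·b³/12 with h = 79.7 mm fixed  ⇒  b = (12I/h)^(1/3) = 31.4 mm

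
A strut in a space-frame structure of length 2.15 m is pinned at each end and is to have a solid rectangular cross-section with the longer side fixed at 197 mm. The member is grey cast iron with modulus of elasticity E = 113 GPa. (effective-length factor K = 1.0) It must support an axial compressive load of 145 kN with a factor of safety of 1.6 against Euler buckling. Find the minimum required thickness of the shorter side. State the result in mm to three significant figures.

Required P_cr = n·P = 1.6 × 145 = 232.0 kN
L_e = K·L = 1 × 2.15 = 2.150 m
Required I = P_cr·L_e²/(π²E) = 2.320×10^5 × 2.150² / (π² × 1.13×10^11) = 9.616×10^-7 m⁴
I_req = 9.616×10^5 mm⁴
Rectangle, weak axis: I_min = h·b³/12 with h = 197 mm fixed  ⇒  b = (12I/h)^(1/3) = 38.8 mm

b ≈ 38.8 mm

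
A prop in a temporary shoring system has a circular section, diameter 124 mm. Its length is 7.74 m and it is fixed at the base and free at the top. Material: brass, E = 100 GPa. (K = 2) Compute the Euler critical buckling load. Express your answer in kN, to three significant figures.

P_cr ≈ 47.8 kN

I = πd⁴/64 = π×124⁴/64 = 1.161×10^7 mm⁴
I = 1.161×10^7 mm⁴ = 1.161×10^-5 m⁴
Effective length L_e = K·L = 2 × 7.74 = 15.48 m
P_cr = π²EI / L_e² = π² × 100×10⁹ × 1.161×10^-5 / 15.48² = 4.780×10^4 N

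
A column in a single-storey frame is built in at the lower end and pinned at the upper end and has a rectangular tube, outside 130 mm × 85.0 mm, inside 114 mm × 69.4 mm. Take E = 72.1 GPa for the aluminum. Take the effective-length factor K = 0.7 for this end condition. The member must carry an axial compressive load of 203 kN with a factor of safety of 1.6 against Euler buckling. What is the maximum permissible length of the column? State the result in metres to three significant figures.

Weak-axis I_min = (h_o·b_o³ − h_i·b_i³)/12 with b_o = 85.0, b_i = 69.40 mm (shorter outer/inner sides).
I_min = (130×85.0³ − 114.0×69.40³)/12 = 3.478×10^6 mm⁴
I = 3.478×10^-6 m⁴
Required critical load P_cr = n·P = 1.6 × 203 = 324.8 kN = 3.248×10^5 N
From P_cr = π²EI/(K·L)²:  L = (1/K)·√(π²EI/P_cr) = (1/0.7)·√(π²×7.21×10^10×3.478×10^-6/3.248×10^5)
L = 3.94 m

L_max ≈ 3.94 m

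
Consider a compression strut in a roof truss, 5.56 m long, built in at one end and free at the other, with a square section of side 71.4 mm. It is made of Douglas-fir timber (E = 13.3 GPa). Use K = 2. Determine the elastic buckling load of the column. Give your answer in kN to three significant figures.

I = a⁴/12 = 71.4⁴/12 = 2.166×10^6 mm⁴
I = 2.166×10^6 mm⁴ = 2.166×10^-6 m⁴
Effective length L_e = K·L = 2 × 5.56 = 11.12 m
P_cr = π²EI / L_e² = π² × 13.3×10⁹ × 2.166×10^-6 / 11.12² = 2.299×10^3 N

P_cr ≈ 2.30 kN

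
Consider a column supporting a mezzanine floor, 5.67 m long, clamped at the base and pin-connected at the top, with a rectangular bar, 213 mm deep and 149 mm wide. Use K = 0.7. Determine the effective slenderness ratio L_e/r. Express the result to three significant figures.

λ ≈ 92.3

For a rectangle r_min = b/√12 = 149/√12 = 43.01 mm
L_e = K·L = 0.7 × 5.67 m = 3.969 m = 3969.0 mm
λ = L_e / r_min = 3969.0 / 43.01 = 92.3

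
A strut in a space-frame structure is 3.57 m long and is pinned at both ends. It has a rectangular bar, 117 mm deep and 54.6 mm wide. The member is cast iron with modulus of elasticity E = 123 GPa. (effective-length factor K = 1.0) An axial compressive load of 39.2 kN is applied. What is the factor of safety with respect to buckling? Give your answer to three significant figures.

n ≈ 3.86

Buckling occurs about the weak axis: I_min = h·b³/12 with b = 54.6 mm (the shorter side).
I_min = 117×54.6³/12 = 1.587×10^6 mm⁴
I = 1.587×10^6 mm⁴ = 1.587×10^-6 m⁴
Effective length L_e = K·L = 1 × 3.57 = 3.570 m
P_cr = π²EI / L_e² = π² × 123×10⁹ × 1.587×10^-6 / 3.570² = 1.512×10^5 N
Factor of safety n = P_cr / P = 151.16 / 39.2 = 3.86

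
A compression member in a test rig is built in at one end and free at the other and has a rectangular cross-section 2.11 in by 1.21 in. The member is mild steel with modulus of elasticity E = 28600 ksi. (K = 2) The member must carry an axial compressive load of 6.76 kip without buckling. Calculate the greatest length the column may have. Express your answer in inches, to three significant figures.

L_max ≈ 57.0 in

Buckling occurs about the weak axis: I_min = h·b³/12 with b = 1.21 in (the shorter side).
I_min = 2.11×1.21³/12 = 0.3115 in⁴
At the buckling limit P_cr = P = 6.760×10^3 lb
From P_cr = π²EI/(K·L)²:  L = (1/K)·√(π²EI/P_cr) = (1/2)·√(π²×2.86×10^7×0.3115/6.760×10^3)
L = 57.0 in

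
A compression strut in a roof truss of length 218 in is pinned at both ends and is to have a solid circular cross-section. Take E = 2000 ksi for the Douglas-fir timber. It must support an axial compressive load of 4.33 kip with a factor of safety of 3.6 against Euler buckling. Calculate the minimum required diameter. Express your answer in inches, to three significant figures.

Required P_cr = n·P = 3.6 × 4.33 = 15.59 kip
L_e = K·L = 1 × 218 = 218.0 in
Required I = P_cr·L_e²/(π²E) = 1.559×10^4 × 218.0² / (π² × 2.00×10^6) = 37.53 in⁴
Solid circle: I = πd⁴/64  ⇒  d = (64I/π)^(1/4) = (64×37.53/π)^(1/4) = 5.26 in

d ≈ 5.26 in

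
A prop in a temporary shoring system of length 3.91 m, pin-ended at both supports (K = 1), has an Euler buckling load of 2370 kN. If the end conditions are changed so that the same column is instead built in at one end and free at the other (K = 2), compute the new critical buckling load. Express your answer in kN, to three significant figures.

P_cr ∝ 1/K², so P_cr,new = P_cr,old × (K_old/K_new)² = 2370 × (1/2)²
= 2370 × 0.2500 = 592 kN

P_cr ≈ 592 kN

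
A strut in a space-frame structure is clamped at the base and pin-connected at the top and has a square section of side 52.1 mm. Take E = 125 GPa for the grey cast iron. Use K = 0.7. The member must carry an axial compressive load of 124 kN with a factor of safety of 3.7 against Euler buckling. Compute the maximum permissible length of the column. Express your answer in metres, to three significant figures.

L_max ≈ 1.84 m

I = a⁴/12 = 52.1⁴/12 = 6.140×10^5 mm⁴
I = 6.140×10^-7 m⁴
Required critical load P_cr = n·P = 3.7 × 124 = 458.8 kN = 4.588×10^5 N
From P_cr = π²EI/(K·L)²:  L = (1/K)·√(π²EI/P_cr) = (1/0.7)·√(π²×1.25×10^11×6.140×10^-7/4.588×10^5)
L = 1.84 m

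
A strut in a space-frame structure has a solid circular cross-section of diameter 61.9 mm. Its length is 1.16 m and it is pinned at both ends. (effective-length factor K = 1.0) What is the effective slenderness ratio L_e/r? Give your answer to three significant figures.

λ ≈ 75.0

I = πd⁴/64 = π×61.9⁴/64 = 7.207×10^5 mm⁴
A = 3.009×10^3 mm²;  r_min = √(I/A) = √(7.207×10^5/3.009×10^3) = 15.48 mm
L_e = K·L = 1 × 1.16 m = 1.160 m = 1160.0 mm
λ = L_e / r_min = 1160.0 / 15.48 = 75.0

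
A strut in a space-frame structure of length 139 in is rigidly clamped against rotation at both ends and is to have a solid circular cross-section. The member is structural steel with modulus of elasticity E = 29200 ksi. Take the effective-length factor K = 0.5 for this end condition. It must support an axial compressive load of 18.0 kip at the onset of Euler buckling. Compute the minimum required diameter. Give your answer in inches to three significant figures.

L_e = K·L = 0.5 × 139 = 69.50 in
Required I = P_cr·L_e²/(π²E) = 1.800×10^4 × 69.50² / (π² × 2.92×10^7) = 0.3017 in⁴
Solid circle: I = πd⁴/64  ⇒  d = (64I/π)^(1/4) = (64×0.3017/π)^(1/4) = 1.57 in

d ≈ 1.57 in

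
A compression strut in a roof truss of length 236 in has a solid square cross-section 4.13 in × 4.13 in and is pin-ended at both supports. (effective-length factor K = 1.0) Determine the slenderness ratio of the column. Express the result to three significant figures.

For a square r = a/√12 = 4.13/√12 = 1.192 in
L_e = K·L = 1 × 236 = 236.0 in
λ = L_e / r_min = 236.00 / 1.192 = 198

λ ≈ 198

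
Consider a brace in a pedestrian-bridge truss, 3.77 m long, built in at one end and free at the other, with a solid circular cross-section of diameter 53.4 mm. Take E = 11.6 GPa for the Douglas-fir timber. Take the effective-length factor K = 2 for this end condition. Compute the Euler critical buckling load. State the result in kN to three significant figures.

P_cr ≈ 0.804 kN

I = πd⁴/64 = π×53.4⁴/64 = 3.991×10^5 mm⁴
I = 3.991×10^5 mm⁴ = 3.991×10^-7 m⁴
Effective length L_e = K·L = 2 × 3.77 = 7.540 m
P_cr = π²EI / L_e² = π² × 11.6×10⁹ × 3.991×10^-7 / 7.540² = 803.8 N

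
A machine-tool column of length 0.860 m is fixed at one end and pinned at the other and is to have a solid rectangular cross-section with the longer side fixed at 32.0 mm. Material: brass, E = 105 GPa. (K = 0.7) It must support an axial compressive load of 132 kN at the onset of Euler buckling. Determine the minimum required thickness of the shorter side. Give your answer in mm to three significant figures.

b ≈ 25.9 mm

L_e = K·L = 0.7 × 0.860 = 0.6020 m
Required I = P_cr·L_e²/(π²E) = 1.320×10^5 × 0.6020² / (π² × 1.05×10^11) = 4.616×10^-8 m⁴
I_req = 4.616×10^4 mm⁴
Rectangle, weak axis: I_min = h·b³/12 with h = 32.0 mm fixed  ⇒  b = (12I/h)^(1/3) = 25.9 mm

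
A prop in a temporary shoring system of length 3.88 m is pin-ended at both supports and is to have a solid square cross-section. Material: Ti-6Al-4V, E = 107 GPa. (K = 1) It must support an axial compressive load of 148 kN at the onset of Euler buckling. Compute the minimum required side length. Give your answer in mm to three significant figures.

a ≈ 70.9 mm

L_e = K·L = 1 × 3.88 = 3.880 m
Required I = P_cr·L_e²/(π²E) = 1.480×10^5 × 3.880² / (π² × 1.07×10^11) = 2.110×10^-6 m⁴
I_req = 2.110×10^6 mm⁴
Solid square: I = a⁴/12  ⇒  a = (12I)^(1/4) = (12×2.110×10^6)^(1/4) = 70.9 mm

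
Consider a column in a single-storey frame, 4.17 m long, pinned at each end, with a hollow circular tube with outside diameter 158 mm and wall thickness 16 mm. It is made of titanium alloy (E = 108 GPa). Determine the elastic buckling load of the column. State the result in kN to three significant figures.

P_cr ≈ 1120 kN

Inner diameter d_i = 158 − 2×16 = 126.0 mm
I = π(d_o⁴ − d_i⁴)/64 = π(158⁴ − 126.0⁴)/64 = 1.822×10^7 mm⁴
I = 1.822×10^7 mm⁴ = 1.822×10^-5 m⁴
Effective length L_e = K·L = 1 × 4.17 = 4.170 m
P_cr = π²EI / L_e² = π² × 108×10⁹ × 1.822×10^-5 / 4.170² = 1.117×10^6 N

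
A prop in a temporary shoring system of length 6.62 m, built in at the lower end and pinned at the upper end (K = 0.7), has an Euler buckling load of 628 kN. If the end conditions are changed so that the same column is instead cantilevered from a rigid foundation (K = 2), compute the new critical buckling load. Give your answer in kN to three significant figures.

P_cr ∝ 1/K², so P_cr,new = P_cr,old × (K_old/K_new)² = 628 × (0.7/2)²
= 628 × 0.1225 = 76.9 kN

P_cr ≈ 76.9 kN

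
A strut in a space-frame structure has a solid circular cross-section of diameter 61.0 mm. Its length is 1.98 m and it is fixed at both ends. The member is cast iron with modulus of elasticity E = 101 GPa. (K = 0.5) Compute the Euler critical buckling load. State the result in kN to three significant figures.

P_cr ≈ 691 kN

I = πd⁴/64 = π×61.0⁴/64 = 6.797×10^5 mm⁴
I = 6.797×10^5 mm⁴ = 6.797×10^-7 m⁴
Effective length L_e = K·L = 0.5 × 1.98 = 0.9900 m
P_cr = π²EI / L_e² = π² × 101×10⁹ × 6.797×10^-7 / 0.9900² = 6.913×10^5 N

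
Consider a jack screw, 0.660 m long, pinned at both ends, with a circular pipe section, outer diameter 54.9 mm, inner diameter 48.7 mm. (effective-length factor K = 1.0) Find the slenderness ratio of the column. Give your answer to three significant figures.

λ ≈ 36.0

d_o = 54.9 mm, d_i = 48.7 mm
I = π(d_o⁴ − d_i⁴)/64 = π(54.9⁴ − 48.70⁴)/64 = 1.698×10^5 mm⁴
A = 504.5 mm²;  r_min = √(I/A) = √(1.698×10^5/504.5) = 18.35 mm
L_e = K·L = 1 × 0.660 m = 0.6600 m = 660.00 mm
λ = L_e / r_min = 660.00 / 18.35 = 36.0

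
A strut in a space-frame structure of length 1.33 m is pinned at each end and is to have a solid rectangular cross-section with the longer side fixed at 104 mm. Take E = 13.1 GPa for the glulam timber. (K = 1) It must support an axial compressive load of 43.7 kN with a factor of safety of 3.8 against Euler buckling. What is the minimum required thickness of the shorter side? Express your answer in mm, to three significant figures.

Required P_cr = n·P = 3.8 × 43.7 = 166.1 kN
L_e = K·L = 1 × 1.33 = 1.330 m
Required I = P_cr·L_e²/(π²E) = 1.661×10^5 × 1.330² / (π² × 1.31×10^10) = 2.272×10^-6 m⁴
I_req = 2.272×10^6 mm⁴
Rectangle, weak axis: I_min = h·b³/12 with h = 104 mm fixed  ⇒  b = (12I/h)^(1/3) = 64.0 mm

b ≈ 64.0 mm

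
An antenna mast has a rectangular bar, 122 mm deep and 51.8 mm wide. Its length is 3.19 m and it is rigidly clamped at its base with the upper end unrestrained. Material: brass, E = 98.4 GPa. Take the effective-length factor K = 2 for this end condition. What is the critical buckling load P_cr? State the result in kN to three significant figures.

P_cr ≈ 33.7 kN

Buckling occurs about the weak axis: I_min = h·b³/12 with b = 51.8 mm (the shorter side).
I_min = 122×51.8³/12 = 1.413×10^6 mm⁴
I = 1.413×10^6 mm⁴ = 1.413×10^-6 m⁴
Effective length L_e = K·L = 2 × 3.19 = 6.380 m
P_cr = π²EI / L_e² = π² × 98.4×10⁹ × 1.413×10^-6 / 6.380² = 3.371×10^4 N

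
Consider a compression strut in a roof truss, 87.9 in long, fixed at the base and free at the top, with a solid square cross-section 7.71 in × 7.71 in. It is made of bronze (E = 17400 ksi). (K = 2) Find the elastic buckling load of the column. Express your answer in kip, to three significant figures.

P_cr ≈ 1640 kip

I = a⁴/12 = 7.71⁴/12 = 294.5 in⁴
Effective length L_e = K·L = 2 × 87.9 = 175.8 in
P_cr = π²EI / L_e² = π² × 17400×10³ × 294.5 / 175.8² = 1.636×10^6 lb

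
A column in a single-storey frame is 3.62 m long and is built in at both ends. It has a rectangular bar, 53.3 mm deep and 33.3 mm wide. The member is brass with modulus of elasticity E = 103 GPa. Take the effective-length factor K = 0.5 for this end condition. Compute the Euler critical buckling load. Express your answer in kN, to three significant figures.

Buckling occurs about the weak axis: I_min = h·b³/12 with b = 33.3 mm (the shorter side).
I_min = 53.3×33.3³/12 = 1.640×10^5 mm⁴
I = 1.640×10^5 mm⁴ = 1.640×10^-7 m⁴
Effective length L_e = K·L = 0.5 × 3.62 = 1.810 m
P_cr = π²EI / L_e² = π² × 103×10⁹ × 1.640×10^-7 / 1.810² = 5.089×10^4 N

P_cr ≈ 50.9 kN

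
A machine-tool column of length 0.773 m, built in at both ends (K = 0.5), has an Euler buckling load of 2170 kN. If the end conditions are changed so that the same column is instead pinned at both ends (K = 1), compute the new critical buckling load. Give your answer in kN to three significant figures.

P_cr ≈ 542 kN

P_cr ∝ 1/K², so P_cr,new = P_cr,old × (K_old/K_new)² = 2170 × (0.5/1)²
= 2170 × 0.2500 = 542 kN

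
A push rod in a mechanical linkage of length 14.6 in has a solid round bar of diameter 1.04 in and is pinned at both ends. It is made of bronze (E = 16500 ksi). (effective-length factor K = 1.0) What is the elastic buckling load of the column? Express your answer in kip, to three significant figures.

P_cr ≈ 43.9 kip

I = πd⁴/64 = π×1.04⁴/64 = 5.743×10^-2 in⁴
Effective length L_e = K·L = 1 × 14.6 = 14.60 in
P_cr = π²EI / L_e² = π² × 16500×10³ × 5.743×10^-2 / 14.60² = 4.387×10^4 lb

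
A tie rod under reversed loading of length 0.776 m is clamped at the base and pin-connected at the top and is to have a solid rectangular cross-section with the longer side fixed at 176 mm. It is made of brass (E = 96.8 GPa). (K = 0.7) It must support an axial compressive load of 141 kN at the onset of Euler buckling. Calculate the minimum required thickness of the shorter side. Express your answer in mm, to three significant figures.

b ≈ 14.4 mm

L_e = K·L = 0.7 × 0.776 = 0.5432 m
Required I = P_cr·L_e²/(π²E) = 1.410×10^5 × 0.5432² / (π² × 9.68×10^10) = 4.355×10^-8 m⁴
I_req = 4.355×10^4 mm⁴
Rectangle, weak axis: I_min = h·b³/12 with h = 176 mm fixed  ⇒  b = (12I/h)^(1/3) = 14.4 mm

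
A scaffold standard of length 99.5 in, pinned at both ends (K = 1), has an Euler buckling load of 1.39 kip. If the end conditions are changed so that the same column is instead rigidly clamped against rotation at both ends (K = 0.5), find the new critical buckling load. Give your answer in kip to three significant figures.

P_cr ≈ 5.56 kip

P_cr ∝ 1/K², so P_cr,new = P_cr,old × (K_old/K_new)² = 1.39 × (1/0.5)²
= 1.39 × 4.000 = 5.56 kip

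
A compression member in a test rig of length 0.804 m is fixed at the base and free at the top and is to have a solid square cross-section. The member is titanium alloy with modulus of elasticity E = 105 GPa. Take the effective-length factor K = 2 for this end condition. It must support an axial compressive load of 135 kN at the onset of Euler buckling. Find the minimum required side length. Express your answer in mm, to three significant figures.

a ≈ 44.8 mm

L_e = K·L = 2 × 0.804 = 1.608 m
Required I = P_cr·L_e²/(π²E) = 1.350×10^5 × 1.608² / (π² × 1.05×10^11) = 3.368×10^-7 m⁴
I_req = 3.368×10^5 mm⁴
Solid square: I = a⁴/12  ⇒  a = (12I)^(1/4) = (12×3.368×10^5)^(1/4) = 44.8 mm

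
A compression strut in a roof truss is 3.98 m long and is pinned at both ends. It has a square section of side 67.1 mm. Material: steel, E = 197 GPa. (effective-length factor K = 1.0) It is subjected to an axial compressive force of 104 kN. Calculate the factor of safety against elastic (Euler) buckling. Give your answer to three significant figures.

I = a⁴/12 = 67.1⁴/12 = 1.689×10^6 mm⁴
I = 1.689×10^6 mm⁴ = 1.689×10^-6 m⁴
Effective length L_e = K·L = 1 × 3.98 = 3.980 m
P_cr = π²EI / L_e² = π² × 197×10⁹ × 1.689×10^-6 / 3.980² = 2.074×10^5 N
Factor of safety n = P_cr / P = 207.35 / 104 = 1.99

n ≈ 1.99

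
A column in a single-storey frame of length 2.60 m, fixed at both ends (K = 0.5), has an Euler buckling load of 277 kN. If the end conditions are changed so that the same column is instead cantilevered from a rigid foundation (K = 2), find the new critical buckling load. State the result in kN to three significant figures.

P_cr ≈ 17.3 kN

P_cr ∝ 1/K², so P_cr,new = P_cr,old × (K_old/K_new)² = 277 × (0.5/2)²
= 277 × 0.06250 = 17.3 kN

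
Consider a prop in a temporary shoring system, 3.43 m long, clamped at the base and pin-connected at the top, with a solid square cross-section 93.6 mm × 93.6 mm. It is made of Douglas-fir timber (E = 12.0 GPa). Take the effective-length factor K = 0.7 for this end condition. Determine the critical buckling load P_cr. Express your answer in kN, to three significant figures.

P_cr ≈ 131 kN

I = a⁴/12 = 93.6⁴/12 = 6.396×10^6 mm⁴
I = 6.396×10^6 mm⁴ = 6.396×10^-6 m⁴
Effective length L_e = K·L = 0.7 × 3.43 = 2.401 m
P_cr = π²EI / L_e² = π² × 12.0×10⁹ × 6.396×10^-6 / 2.401² = 1.314×10^5 N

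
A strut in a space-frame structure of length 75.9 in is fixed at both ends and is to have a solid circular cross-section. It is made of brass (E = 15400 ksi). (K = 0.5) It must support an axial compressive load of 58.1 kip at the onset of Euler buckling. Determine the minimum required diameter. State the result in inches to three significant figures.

L_e = K·L = 0.5 × 75.9 = 37.95 in
Required I = P_cr·L_e²/(π²E) = 5.810×10^4 × 37.95² / (π² × 1.54×10^7) = 0.5505 in⁴
Solid circle: I = πd⁴/64  ⇒  d = (64I/π)^(1/4) = (64×0.5505/π)^(1/4) = 1.83 in

d ≈ 1.83 in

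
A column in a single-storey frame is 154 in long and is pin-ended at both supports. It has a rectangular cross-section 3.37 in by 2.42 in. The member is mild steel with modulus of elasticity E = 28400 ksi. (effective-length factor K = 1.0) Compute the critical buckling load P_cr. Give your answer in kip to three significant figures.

P_cr ≈ 47.0 kip

Buckling occurs about the weak axis: I_min = h·b³/12 with b = 2.42 in (the shorter side).
I_min = 3.37×2.42³/12 = 3.980 in⁴
Effective length L_e = K·L = 1 × 154 = 154.0 in
P_cr = π²EI / L_e² = π² × 28400×10³ × 3.980 / 154.0² = 4.704×10^4 lb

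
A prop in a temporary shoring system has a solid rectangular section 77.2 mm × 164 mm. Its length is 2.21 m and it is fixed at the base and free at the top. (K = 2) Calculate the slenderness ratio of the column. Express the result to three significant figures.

λ ≈ 198

For a rectangle r_min = b/√12 = 77.2/√12 = 22.29 mm
L_e = K·L = 2 × 2.21 m = 4.420 m = 4420.0 mm
λ = L_e / r_min = 4420.0 / 22.29 = 198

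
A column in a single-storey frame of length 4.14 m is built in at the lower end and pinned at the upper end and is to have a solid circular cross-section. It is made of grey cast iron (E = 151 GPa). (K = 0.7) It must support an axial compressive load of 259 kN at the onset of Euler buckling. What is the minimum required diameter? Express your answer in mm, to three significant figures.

L_e = K·L = 0.7 × 4.14 = 2.898 m
Required I = P_cr·L_e²/(π²E) = 2.590×10^5 × 2.898² / (π² × 1.51×10^11) = 1.460×10^-6 m⁴
I_req = 1.460×10^6 mm⁴
Solid circle: I = πd⁴/64  ⇒  d = (64I/π)^(1/4) = (64×1.460×10^6/π)^(1/4) = 73.8 mm

d ≈ 73.8 mm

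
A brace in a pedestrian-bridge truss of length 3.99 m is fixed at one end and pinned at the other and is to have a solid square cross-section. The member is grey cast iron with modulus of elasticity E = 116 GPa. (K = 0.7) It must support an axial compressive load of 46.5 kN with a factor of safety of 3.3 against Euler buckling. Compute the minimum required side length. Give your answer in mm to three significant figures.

Required P_cr = n·P = 3.3 × 46.5 = 153.4 kN
L_e = K·L = 0.7 × 3.99 = 2.793 m
Required I = P_cr·L_e²/(π²E) = 1.534×10^5 × 2.793² / (π² × 1.16×10^11) = 1.046×10^-6 m⁴
I_req = 1.046×10^6 mm⁴
Solid square: I = a⁴/12  ⇒  a = (12I)^(1/4) = (12×1.046×10^6)^(1/4) = 59.5 mm

a ≈ 59.5 mm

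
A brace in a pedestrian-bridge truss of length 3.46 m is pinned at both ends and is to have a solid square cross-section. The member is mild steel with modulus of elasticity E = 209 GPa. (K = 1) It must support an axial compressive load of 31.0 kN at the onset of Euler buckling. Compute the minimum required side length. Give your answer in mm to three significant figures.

L_e = K·L = 1 × 3.46 = 3.460 m
Required I = P_cr·L_e²/(π²E) = 3.100×10^4 × 3.460² / (π² × 2.09×10^11) = 1.799×10^-7 m⁴
I_req = 1.799×10^5 mm⁴
Solid square: I = a⁴/12  ⇒  a = (12I)^(1/4) = (12×1.799×10^5)^(1/4) = 38.3 mm

a ≈ 38.3 mm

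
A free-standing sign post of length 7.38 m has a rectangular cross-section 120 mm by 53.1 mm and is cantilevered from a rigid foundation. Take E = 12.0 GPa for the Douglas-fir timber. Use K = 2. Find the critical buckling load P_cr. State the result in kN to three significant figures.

Buckling occurs about the weak axis: I_min = h·b³/12 with b = 53.1 mm (the shorter side).
I_min = 120×53.1³/12 = 1.497×10^6 mm⁴
I = 1.497×10^6 mm⁴ = 1.497×10^-6 m⁴
Effective length L_e = K·L = 2 × 7.38 = 14.76 m
P_cr = π²EI / L_e² = π² × 12.0×10⁹ × 1.497×10^-6 / 14.76² = 813.9 N

P_cr ≈ 0.814 kN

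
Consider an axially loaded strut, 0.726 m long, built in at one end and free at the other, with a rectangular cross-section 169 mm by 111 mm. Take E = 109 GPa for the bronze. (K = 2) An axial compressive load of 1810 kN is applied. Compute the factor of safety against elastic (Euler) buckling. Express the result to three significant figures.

Buckling occurs about the weak axis: I_min = h·b³/12 with b = 111 mm (the shorter side).
I_min = 169×111³/12 = 1.926×10^7 mm⁴
I = 1.926×10^7 mm⁴ = 1.926×10^-5 m⁴
Effective length L_e = K·L = 2 × 0.726 = 1.452 m
P_cr = π²EI / L_e² = π² × 109×10⁹ × 1.926×10^-5 / 1.452² = 9.828×10^6 N
Factor of safety n = P_cr / P = 9828.1 / 1810 = 5.43

n ≈ 5.43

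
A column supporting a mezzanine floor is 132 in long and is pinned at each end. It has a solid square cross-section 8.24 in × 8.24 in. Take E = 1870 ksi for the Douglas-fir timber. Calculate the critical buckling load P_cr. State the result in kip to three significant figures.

P_cr ≈ 407 kip

I = a⁴/12 = 8.24⁴/12 = 384.2 in⁴
Effective length L_e = K·L = 1 × 132 = 132.0 in
P_cr = π²EI / L_e² = π² × 1870×10³ × 384.2 / 132.0² = 4.069×10^5 lb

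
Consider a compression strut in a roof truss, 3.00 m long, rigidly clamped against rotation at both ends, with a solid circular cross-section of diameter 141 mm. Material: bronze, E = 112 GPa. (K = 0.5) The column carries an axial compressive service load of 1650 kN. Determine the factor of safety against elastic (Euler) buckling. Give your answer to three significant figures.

n ≈ 5.78

I = πd⁴/64 = π×141⁴/64 = 1.940×10^7 mm⁴
I = 1.940×10^7 mm⁴ = 1.940×10^-5 m⁴
Effective length L_e = K·L = 0.5 × 3.00 = 1.500 m
P_cr = π²EI / L_e² = π² × 112×10⁹ × 1.940×10^-5 / 1.500² = 9.532×10^6 N
Factor of safety n = P_cr / P = 9531.9 / 1650 = 5.78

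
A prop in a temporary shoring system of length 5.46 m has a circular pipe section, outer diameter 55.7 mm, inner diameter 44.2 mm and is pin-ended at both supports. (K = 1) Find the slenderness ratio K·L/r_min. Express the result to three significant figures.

λ ≈ 307

d_o = 55.7 mm, d_i = 44.2 mm
I = π(d_o⁴ − d_i⁴)/64 = π(55.7⁴ − 44.20⁴)/64 = 2.851×10^5 mm⁴
A = 902.3 mm²;  r_min = √(I/A) = √(2.851×10^5/902.3) = 17.78 mm
L_e = K·L = 1 × 5.46 m = 5.460 m = 5460.0 mm
λ = L_e / r_min = 5460.0 / 17.78 = 307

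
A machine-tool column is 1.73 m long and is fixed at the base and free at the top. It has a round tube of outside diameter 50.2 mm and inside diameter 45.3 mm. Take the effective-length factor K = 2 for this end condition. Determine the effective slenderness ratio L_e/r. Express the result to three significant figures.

λ ≈ 205

d_o = 50.2 mm, d_i = 45.3 mm
I = π(d_o⁴ − d_i⁴)/64 = π(50.2⁴ − 45.30⁴)/64 = 1.050×10^5 mm⁴
A = 367.5 mm²;  r_min = √(I/A) = √(1.050×10^5/367.5) = 16.90 mm
L_e = K·L = 2 × 1.73 m = 3.460 m = 3460.0 mm
λ = L_e / r_min = 3460.0 / 16.90 = 205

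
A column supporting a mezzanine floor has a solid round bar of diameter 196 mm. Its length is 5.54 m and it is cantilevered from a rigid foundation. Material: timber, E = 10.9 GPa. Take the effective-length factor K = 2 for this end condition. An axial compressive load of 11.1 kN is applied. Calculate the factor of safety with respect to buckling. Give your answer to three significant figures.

I = πd⁴/64 = π×196⁴/64 = 7.244×10^7 mm⁴
I = 7.244×10^7 mm⁴ = 7.244×10^-5 m⁴
Effective length L_e = K·L = 2 × 5.54 = 11.08 m
P_cr = π²EI / L_e² = π² × 10.9×10⁹ × 7.244×10^-5 / 11.08² = 6.348×10^4 N
Factor of safety n = P_cr / P = 63.481 / 11.1 = 5.72

n ≈ 5.72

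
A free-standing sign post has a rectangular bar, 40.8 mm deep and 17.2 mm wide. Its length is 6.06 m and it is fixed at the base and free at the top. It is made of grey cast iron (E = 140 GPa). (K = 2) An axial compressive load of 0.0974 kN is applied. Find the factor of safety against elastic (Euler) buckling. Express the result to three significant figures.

n ≈ 1.67

Buckling occurs about the weak axis: I_min = h·b³/12 with b = 17.2 mm (the shorter side).
I_min = 40.8×17.2³/12 = 1.730×10^4 mm⁴
I = 1.730×10^4 mm⁴ = 1.730×10^-8 m⁴
Effective length L_e = K·L = 2 × 6.06 = 12.12 m
P_cr = π²EI / L_e² = π² × 140×10⁹ × 1.730×10^-8 / 12.12² = 162.7 N
Factor of safety n = P_cr / P = 0.16274 / 0.0974 = 1.67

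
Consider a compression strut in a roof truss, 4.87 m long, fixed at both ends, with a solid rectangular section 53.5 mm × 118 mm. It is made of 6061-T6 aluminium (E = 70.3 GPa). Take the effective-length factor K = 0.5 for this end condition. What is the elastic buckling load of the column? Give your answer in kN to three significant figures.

Buckling occurs about the weak axis: I_min = h·b³/12 with b = 53.5 mm (the shorter side).
I_min = 118×53.5³/12 = 1.506×10^6 mm⁴
I = 1.506×10^6 mm⁴ = 1.506×10^-6 m⁴
Effective length L_e = K·L = 0.5 × 4.87 = 2.435 m
P_cr = π²EI / L_e² = π² × 70.3×10⁹ × 1.506×10^-6 / 2.435² = 1.762×10^5 N

P_cr ≈ 176 kN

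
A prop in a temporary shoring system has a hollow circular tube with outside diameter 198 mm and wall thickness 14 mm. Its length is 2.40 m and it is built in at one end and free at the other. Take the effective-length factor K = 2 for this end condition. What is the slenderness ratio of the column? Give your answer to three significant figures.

Inner diameter d_i = 198 − 2×14 = 170.0 mm
I = π(d_o⁴ − d_i⁴)/64 = π(198⁴ − 170.0⁴)/64 = 3.445×10^7 mm⁴
A = 8.093×10^3 mm²;  r_min = √(I/A) = √(3.445×10^7/8.093×10^3) = 65.24 mm
L_e = K·L = 2 × 2.40 m = 4.800 m = 4800.0 mm
λ = L_e / r_min = 4800.0 / 65.24 = 73.6

λ ≈ 73.6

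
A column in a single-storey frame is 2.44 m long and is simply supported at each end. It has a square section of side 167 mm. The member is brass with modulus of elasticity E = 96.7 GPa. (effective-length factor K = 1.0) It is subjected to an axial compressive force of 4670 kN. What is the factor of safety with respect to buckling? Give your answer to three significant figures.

n ≈ 2.22

I = a⁴/12 = 167⁴/12 = 6.482×10^7 mm⁴
I = 6.482×10^7 mm⁴ = 6.482×10^-5 m⁴
Effective length L_e = K·L = 1 × 2.44 = 2.440 m
P_cr = π²EI / L_e² = π² × 96.7×10⁹ × 6.482×10^-5 / 2.440² = 1.039×10^7 N
Factor of safety n = P_cr / P = 10390 / 4670 = 2.22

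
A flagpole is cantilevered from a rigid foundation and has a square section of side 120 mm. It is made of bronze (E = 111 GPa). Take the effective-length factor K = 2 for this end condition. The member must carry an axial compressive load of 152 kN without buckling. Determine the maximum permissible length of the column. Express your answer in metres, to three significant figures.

L_max ≈ 5.58 m

I = a⁴/12 = 120⁴/12 = 1.728×10^7 mm⁴
I = 1.728×10^-5 m⁴
At the buckling limit P_cr = P = 1.520×10^5 N
From P_cr = π²EI/(K·L)²:  L = (1/K)·√(π²EI/P_cr) = (1/2)·√(π²×1.11×10^11×1.728×10^-5/1.520×10^5)
L = 5.58 m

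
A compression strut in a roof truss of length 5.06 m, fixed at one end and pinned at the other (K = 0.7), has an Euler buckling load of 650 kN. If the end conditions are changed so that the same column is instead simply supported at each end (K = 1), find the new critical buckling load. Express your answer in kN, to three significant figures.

P_cr ∝ 1/K², so P_cr,new = P_cr,old × (K_old/K_new)² = 650 × (0.7/1)²
= 650 × 0.4900 = 318 kN

P_cr ≈ 318 kN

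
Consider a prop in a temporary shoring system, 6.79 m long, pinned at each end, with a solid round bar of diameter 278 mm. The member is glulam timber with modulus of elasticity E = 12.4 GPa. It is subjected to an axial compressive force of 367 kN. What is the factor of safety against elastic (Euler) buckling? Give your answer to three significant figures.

n ≈ 2.12

I = πd⁴/64 = π×278⁴/64 = 2.932×10^8 mm⁴
I = 2.932×10^8 mm⁴ = 2.932×10^-4 m⁴
Effective length L_e = K·L = 1 × 6.79 = 6.790 m
P_cr = π²EI / L_e² = π² × 12.4×10⁹ × 2.932×10^-4 / 6.790² = 7.783×10^5 N
Factor of safety n = P_cr / P = 778.27 / 367 = 2.12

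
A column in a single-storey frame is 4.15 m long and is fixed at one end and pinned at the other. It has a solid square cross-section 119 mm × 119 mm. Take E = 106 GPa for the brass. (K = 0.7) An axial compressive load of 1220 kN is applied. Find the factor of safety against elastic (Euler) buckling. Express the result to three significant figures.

n ≈ 1.70

I = a⁴/12 = 119⁴/12 = 1.671×10^7 mm⁴
I = 1.671×10^7 mm⁴ = 1.671×10^-5 m⁴
Effective length L_e = K·L = 0.7 × 4.15 = 2.905 m
P_cr = π²EI / L_e² = π² × 106×10⁹ × 1.671×10^-5 / 2.905² = 2.072×10^6 N
Factor of safety n = P_cr / P = 2071.7 / 1220 = 1.70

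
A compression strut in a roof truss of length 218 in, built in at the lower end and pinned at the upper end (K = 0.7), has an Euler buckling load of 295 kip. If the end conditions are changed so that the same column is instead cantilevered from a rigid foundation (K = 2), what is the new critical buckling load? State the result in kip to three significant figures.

P_cr ≈ 36.1 kip

P_cr ∝ 1/K², so P_cr,new = P_cr,old × (K_old/K_new)² = 295 × (0.7/2)²
= 295 × 0.1225 = 36.1 kip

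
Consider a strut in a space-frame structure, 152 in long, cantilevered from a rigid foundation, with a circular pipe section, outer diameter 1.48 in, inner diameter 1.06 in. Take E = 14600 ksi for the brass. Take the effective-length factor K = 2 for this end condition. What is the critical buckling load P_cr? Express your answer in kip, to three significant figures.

P_cr ≈ 0.271 kip

d_o = 1.48 in, d_i = 1.06 in
I = π(d_o⁴ − d_i⁴)/64 = π(1.48⁴ − 1.060⁴)/64 = 0.1735 in⁴
Effective length L_e = K·L = 2 × 152 = 304.0 in
P_cr = π²EI / L_e² = π² × 14600×10³ × 0.1735 / 304.0² = 270.6 lb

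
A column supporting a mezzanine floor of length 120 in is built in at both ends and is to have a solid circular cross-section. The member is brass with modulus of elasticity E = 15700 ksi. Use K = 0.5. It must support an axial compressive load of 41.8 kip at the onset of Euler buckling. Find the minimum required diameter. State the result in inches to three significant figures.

L_e = K·L = 0.5 × 120 = 60.00 in
Required I = P_cr·L_e²/(π²E) = 4.180×10^4 × 60.00² / (π² × 1.57×10^7) = 0.9711 in⁴
Solid circle: I = πd⁴/64  ⇒  d = (64I/π)^(1/4) = (64×0.9711/π)^(1/4) = 2.11 in

d ≈ 2.11 in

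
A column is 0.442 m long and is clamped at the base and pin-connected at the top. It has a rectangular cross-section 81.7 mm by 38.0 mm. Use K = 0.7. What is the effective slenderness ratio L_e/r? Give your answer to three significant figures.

For a rectangle r_min = b/√12 = 38.0/√12 = 10.97 mm
L_e = K·L = 0.7 × 0.442 m = 0.3094 m = 309.40 mm
λ = L_e / r_min = 309.40 / 10.97 = 28.2

λ ≈ 28.2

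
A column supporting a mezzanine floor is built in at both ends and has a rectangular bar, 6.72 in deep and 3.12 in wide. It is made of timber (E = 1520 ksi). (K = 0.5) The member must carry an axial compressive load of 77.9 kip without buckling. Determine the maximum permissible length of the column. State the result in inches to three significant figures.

Buckling occurs about the weak axis: I_min = h·b³/12 with b = 3.12 in (the shorter side).
I_min = 6.72×3.12³/12 = 17.01 in⁴
At the buckling limit P_cr = P = 7.790×10^4 lb
From P_cr = π²EI/(K·L)²:  L = (1/K)·√(π²EI/P_cr) = (1/0.5)·√(π²×1.52×10^6×17.01/7.790×10^4)
L = 114 in

L_max ≈ 114 in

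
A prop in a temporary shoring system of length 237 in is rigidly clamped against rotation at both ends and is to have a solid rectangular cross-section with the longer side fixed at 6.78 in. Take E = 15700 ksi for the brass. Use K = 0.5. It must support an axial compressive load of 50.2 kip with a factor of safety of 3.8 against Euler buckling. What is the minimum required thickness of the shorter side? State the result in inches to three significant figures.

Required P_cr = n·P = 3.8 × 50.2 = 190.8 kip
L_e = K·L = 0.5 × 237 = 118.5 in
Required I = P_cr·L_e²/(π²E) = 1.908×10^5 × 118.5² / (π² × 1.57×10^7) = 17.29 in⁴
Rectangle, weak axis: I_min = h·b³/12 with h = 6.78 in fixed  ⇒  b = (12I/h)^(1/3) = 3.13 in

b ≈ 3.13 in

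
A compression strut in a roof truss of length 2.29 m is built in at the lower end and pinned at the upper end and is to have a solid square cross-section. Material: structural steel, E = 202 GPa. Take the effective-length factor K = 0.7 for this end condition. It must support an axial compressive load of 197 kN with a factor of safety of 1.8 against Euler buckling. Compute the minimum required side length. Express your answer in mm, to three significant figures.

Required P_cr = n·P = 1.8 × 197 = 354.6 kN
L_e = K·L = 0.7 × 2.29 = 1.603 m
Required I = P_cr·L_e²/(π²E) = 3.546×10^5 × 1.603² / (π² × 2.02×10^11) = 4.570×10^-7 m⁴
I_req = 4.570×10^5 mm⁴
Solid square: I = a⁴/12  ⇒  a = (12I)^(1/4) = (12×4.570×10^5)^(1/4) = 48.4 mm

a ≈ 48.4 mm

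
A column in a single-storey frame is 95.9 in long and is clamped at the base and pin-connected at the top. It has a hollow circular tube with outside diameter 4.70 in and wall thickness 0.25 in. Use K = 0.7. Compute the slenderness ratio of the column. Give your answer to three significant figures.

λ ≈ 42.6

Inner diameter d_i = 4.70 − 2×0.25 = 4.200 in
I = π(d_o⁴ − d_i⁴)/64 = π(4.70⁴ − 4.200⁴)/64 = 8.679 in⁴
A = 3.495 in²;  r_min = √(I/A) = √(8.679/3.495) = 1.576 in
L_e = K·L = 0.7 × 95.9 = 67.13 in
λ = L_e / r_min = 67.130 / 1.576 = 42.6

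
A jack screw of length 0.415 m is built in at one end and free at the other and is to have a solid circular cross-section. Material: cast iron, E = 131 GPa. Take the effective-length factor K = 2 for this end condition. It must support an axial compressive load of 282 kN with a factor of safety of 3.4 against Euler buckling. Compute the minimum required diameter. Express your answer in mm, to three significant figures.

d ≈ 56.8 mm

Required P_cr = n·P = 3.4 × 282 = 958.8 kN
L_e = K·L = 2 × 0.415 = 0.8300 m
Required I = P_cr·L_e²/(π²E) = 9.588×10^5 × 0.8300² / (π² × 1.31×10^11) = 5.109×10^-7 m⁴
I_req = 5.109×10^5 mm⁴
Solid circle: I = πd⁴/64  ⇒  d = (64I/π)^(1/4) = (64×5.109×10^5/π)^(1/4) = 56.8 mm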